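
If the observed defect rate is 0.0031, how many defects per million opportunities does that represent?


DPMO = defect_rate * 1000000 = 0.0031 * 1000000

3100


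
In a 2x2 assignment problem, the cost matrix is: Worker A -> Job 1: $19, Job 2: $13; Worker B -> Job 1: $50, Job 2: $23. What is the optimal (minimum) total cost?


Option 1: A->1 + B->2 = $19 + $23 = $42
Option 2: A->2 + B->1 = $13 + $50 = $63
Min cost = min($42, $63) = $42

$42


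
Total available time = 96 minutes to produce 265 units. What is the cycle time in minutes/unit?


Formula: CT = Available Time / Number of Units
CT = 96 min / 265 units
CT = 0.36 min/unit

0.36 min/unit


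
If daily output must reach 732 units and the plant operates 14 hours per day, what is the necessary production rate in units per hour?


Formula: Production Rate = Daily Demand / Available Hours
Rate = 732 units/day / 14 hours/day
Rate = 52.3 units/hour

52.3 units/hour


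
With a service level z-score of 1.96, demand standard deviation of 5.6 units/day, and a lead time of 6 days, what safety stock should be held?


Formula: SS = z * sigma_d * sqrt(LT)
sqrt(LT) = sqrt(6) = 2.4495
SS = 1.96 * 5.6 * 2.4495
SS = 26.9 units

26.9 units


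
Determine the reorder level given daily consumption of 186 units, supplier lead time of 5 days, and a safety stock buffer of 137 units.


Formula: ROP = (Daily Demand * Lead Time) + Safety Stock
Demand during lead time = 186 * 5 = 930 units
ROP = 930 + 137 = 1067 units

1067 units


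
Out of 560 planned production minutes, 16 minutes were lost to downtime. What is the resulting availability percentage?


Formula: Availability = (Planned Time - Downtime) / Planned Time * 100
Uptime = 560 - 16 = 544 min
Availability = 544 / 560 * 100 = 97.1%

97.1%


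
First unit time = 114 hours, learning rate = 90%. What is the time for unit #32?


Formula: T_n = T_1 * (learning_rate)^(log2(n)) where learning_rate = rate/100
Doublings = log2(32) = 5
T_n = 114 * 0.9^5
T_n = 114 * 0.5905 = 67.3 hours

67.3 hours


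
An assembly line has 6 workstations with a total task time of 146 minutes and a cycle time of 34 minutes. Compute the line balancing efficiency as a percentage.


Formula: Efficiency = Sum of Task Times / (N_stations * CT) * 100
Total station capacity = 6 stations * 34 min = 204 min
Efficiency = 146 / 204 * 100 = 71.6%

71.6%


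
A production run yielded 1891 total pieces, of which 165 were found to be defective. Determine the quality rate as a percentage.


Formula: Quality Rate = Good Pieces / Total Pieces * 100
Good pieces = 1891 - 165 = 1726
QR = 1726 / 1891 * 100 = 91.3%

91.3%


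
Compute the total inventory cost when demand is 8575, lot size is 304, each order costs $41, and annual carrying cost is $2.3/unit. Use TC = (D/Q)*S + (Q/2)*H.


TC = 8575/304 * 41 + 304/2 * 2.3

$1506.10


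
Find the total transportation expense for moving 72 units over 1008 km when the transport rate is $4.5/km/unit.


TC = dist * cost * units = 1008 * 4.5 * 72 = $326592.00

$326592.00


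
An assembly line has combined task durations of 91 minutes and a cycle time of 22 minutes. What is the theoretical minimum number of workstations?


Formula: N_min = ceil(Sum of Task Times / Cycle Time)
N_min = ceil(91 min / 22 min) = ceil(4.1364)
N_min = 5 stations

5


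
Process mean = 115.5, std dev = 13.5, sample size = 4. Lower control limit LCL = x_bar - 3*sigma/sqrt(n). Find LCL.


LCL = 115.5 - 3 * 13.5 / sqrt(4)

95.25


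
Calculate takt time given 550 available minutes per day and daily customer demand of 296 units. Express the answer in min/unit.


Formula: Takt Time = Available Production Time / Customer Demand
Takt = 550 min/day / 296 units/day
Takt = 1.86 min/unit

1.86 min/unit


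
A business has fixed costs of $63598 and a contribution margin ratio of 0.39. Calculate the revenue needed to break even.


Formula: BER = Fixed Costs / Contribution Margin Ratio
BER = $63598 / 0.39
BER = $163071.79 (to the nearest cent)

$163071.79


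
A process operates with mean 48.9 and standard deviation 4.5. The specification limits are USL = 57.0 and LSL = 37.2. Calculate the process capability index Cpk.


Cpu = (57.0 - 48.9) / (3 * 4.5) = 0.6
Cpl = (48.9 - 37.2) / (3 * 4.5) = 0.87
Cpk = min(0.6, 0.87) = 0.6

0.6


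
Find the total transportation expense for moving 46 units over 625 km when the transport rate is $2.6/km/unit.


TC = dist * cost * units = 625 * 2.6 * 46 = $74750.00

$74750.00


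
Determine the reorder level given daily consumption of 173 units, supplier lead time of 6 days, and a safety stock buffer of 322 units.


Formula: ROP = (Daily Demand * Lead Time) + Safety Stock
Demand during lead time = 173 * 6 = 1038 units
ROP = 1038 + 322 = 1360 units

1360 units


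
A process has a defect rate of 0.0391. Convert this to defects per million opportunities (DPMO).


DPMO = defect_rate * 1000000 = 0.0391 * 1000000

39100


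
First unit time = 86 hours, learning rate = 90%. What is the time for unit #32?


Formula: T_n = T_1 * (learning_rate)^(log2(n)) where learning_rate = rate/100
Doublings = log2(32) = 5
T_n = 86 * 0.9^5
T_n = 86 * 0.5905 = 50.8 hours

50.8 hours


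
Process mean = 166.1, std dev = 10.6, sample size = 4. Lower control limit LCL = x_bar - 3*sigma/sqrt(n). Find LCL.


LCL = 166.1 - 3 * 10.6 / sqrt(4)

150.2


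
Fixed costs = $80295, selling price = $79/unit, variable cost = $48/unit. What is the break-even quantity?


Formula: BEQ = Fixed Costs / (Price - Variable Cost)
Contribution margin = $79 - $48 = $31/unit
BEQ = ceil($80295 / $31/unit) = ceil(2590.16) = 2591 units

2591 units


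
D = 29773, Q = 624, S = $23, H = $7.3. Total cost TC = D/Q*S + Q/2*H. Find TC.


TC = 29773/624 * 23 + 624/2 * 7.3

$3375.00


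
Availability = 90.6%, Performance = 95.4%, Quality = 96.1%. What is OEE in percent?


Formula: OEE = Availability * Performance * Quality / 10000
A * P = 90.6% * 95.4% / 100 = 86.43%
OEE = 86.43% * 96.1% / 100 = 83.1%

83.1%


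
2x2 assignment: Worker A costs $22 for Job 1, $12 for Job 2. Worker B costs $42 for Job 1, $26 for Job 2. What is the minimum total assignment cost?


Option 1: A->1 + B->2 = $22 + $26 = $48
Option 2: A->2 + B->1 = $12 + $42 = $54
Min cost = min($48, $54) = $48

$48


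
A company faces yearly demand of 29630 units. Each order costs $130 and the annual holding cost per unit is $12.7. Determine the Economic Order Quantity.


Formula: EOQ = sqrt(2 * D * S / H)
Numerator: 2 * 29630 * 130 = 7703800
2DS/H = 7703800 / 12.7 = 606598.4
EOQ = sqrt(606598.4) = 778.8 units

778.8 units


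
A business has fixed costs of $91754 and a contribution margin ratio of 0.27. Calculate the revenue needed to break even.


Formula: BER = Fixed Costs / Contribution Margin Ratio
BER = $91754 / 0.27
BER = $339829.63 (to the nearest cent)

$339829.63


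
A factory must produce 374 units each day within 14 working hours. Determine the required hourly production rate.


Formula: Production Rate = Daily Demand / Available Hours
Rate = 374 units/day / 14 hours/day
Rate = 26.7 units/hour

26.7 units/hour


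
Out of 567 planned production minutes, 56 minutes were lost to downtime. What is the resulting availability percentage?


Formula: Availability = (Planned Time - Downtime) / Planned Time * 100
Uptime = 567 - 56 = 511 min
Availability = 511 / 567 * 100 = 90.1%

90.1%


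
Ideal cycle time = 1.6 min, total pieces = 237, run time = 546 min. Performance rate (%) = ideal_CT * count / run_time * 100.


Formula: Performance = (Ideal CT * Total Count) / Run Time * 100
Ideal output time = 1.6 * 237 = 379.2 min
Performance = 379.2 / 546 * 100 = 69.5%

69.5%


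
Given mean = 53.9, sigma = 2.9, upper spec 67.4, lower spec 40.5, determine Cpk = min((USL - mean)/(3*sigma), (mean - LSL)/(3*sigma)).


Cpu = (67.4 - 53.9) / (3 * 2.9) = 1.55
Cpl = (53.9 - 40.5) / (3 * 2.9) = 1.54
Cpk = min(1.55, 1.54) = 1.54

1.54


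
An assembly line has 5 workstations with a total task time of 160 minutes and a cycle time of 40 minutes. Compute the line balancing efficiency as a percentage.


Formula: Efficiency = Sum of Task Times / (N_stations * CT) * 100
Total station capacity = 5 stations * 40 min = 200 min
Efficiency = 160 / 200 * 100 = 80.0%

80.0%


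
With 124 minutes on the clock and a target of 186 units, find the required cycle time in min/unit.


Formula: CT = Available Time / Number of Units
CT = 124 min / 186 units
CT = 0.67 min/unit

0.67 min/unit


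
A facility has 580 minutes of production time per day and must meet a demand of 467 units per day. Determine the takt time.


Formula: Takt Time = Available Production Time / Customer Demand
Takt = 580 min/day / 467 units/day
Takt = 1.24 min/unit

1.24 min/unit


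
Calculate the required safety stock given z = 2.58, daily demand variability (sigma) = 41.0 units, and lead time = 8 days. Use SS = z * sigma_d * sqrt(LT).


Formula: SS = z * sigma_d * sqrt(LT)
sqrt(LT) = sqrt(8) = 2.8284
SS = 2.58 * 41.0 * 2.8284
SS = 299.2 units

299.2 units


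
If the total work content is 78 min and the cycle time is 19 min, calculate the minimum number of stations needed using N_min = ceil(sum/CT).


Formula: N_min = ceil(Sum of Task Times / Cycle Time)
N_min = ceil(78 min / 19 min) = ceil(4.1053)
N_min = 5 stations

5


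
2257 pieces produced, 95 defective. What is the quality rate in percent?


Formula: Quality Rate = Good Pieces / Total Pieces * 100
Good pieces = 2257 - 95 = 2162
QR = 2162 / 2257 * 100 = 95.8%

95.8%


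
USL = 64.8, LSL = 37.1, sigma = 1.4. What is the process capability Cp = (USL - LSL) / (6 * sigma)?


Cp = (64.8 - 37.1) / (6 * 1.4)

3.3


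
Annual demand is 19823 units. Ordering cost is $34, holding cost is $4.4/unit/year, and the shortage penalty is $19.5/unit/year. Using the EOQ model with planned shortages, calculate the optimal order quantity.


Formula: EOQ* = sqrt(2DS/H) * sqrt((H+P)/P)
Base EOQ = sqrt(2*19823*34/4.4) = 553.49 units
Correction = sqrt((4.4+19.5)/19.5) = 1.10709
EOQ* = 553.49 * 1.10709 = 612.8 units

612.8 units


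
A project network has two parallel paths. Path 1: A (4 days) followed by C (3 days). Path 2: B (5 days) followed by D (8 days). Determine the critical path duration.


Path 1 = 4 + 3 = 7 days
Path 2 = 5 + 8 = 13 days
Duration = max(7, 13) = 13 days

13 days


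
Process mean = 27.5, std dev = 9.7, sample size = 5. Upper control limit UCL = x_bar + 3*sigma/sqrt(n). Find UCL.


UCL = 27.5 + 3 * 9.7 / sqrt(5)

40.51


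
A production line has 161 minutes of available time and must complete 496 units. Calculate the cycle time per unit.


Formula: CT = Available Time / Number of Units
CT = 161 min / 496 units
CT = 0.32 min/unit

0.32 min/unit


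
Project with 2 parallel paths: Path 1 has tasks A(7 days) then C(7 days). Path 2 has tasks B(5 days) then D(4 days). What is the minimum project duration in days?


Path 1 = 7 + 7 = 14 days
Path 2 = 5 + 4 = 9 days
Duration = max(14, 9) = 14 days

14 days


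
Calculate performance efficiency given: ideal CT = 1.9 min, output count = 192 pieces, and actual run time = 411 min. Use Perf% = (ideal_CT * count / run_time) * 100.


Formula: Performance = (Ideal CT * Total Count) / Run Time * 100
Ideal output time = 1.9 * 192 = 364.8 min
Performance = 364.8 / 411 * 100 = 88.8%

88.8%


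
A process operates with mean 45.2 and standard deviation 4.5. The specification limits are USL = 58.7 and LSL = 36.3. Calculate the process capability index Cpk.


Cpu = (58.7 - 45.2) / (3 * 4.5) = 1.0
Cpl = (45.2 - 36.3) / (3 * 4.5) = 0.66
Cpk = min(1.0, 0.66) = 0.66

0.66


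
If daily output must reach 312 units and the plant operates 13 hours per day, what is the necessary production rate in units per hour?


Formula: Production Rate = Daily Demand / Available Hours
Rate = 312 units/day / 13 hours/day
Rate = 24.0 units/hour

24.0 units/hour


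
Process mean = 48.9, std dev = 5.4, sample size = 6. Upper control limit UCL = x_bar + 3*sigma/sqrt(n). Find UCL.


UCL = 48.9 + 3 * 5.4 / sqrt(6)

55.51


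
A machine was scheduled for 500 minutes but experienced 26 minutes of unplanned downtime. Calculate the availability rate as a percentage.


Formula: Availability = (Planned Time - Downtime) / Planned Time * 100
Uptime = 500 - 26 = 474 min
Availability = 474 / 500 * 100 = 94.8%

94.8%


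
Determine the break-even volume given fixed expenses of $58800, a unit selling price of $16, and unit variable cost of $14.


Formula: BEQ = Fixed Costs / (Price - Variable Cost)
Contribution margin = $16 - $14 = $2/unit
BEQ = ceil($58800 / $2/unit) = ceil(29400.0) = 29400 units

29400 units


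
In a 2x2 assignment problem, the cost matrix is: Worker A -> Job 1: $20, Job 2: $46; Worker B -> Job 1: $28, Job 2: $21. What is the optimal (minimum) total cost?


Option 1: A->1 + B->2 = $20 + $21 = $41
Option 2: A->2 + B->1 = $46 + $28 = $74
Min cost = min($41, $74) = $41

$41


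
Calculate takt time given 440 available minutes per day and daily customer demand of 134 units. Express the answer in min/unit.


Formula: Takt Time = Available Production Time / Customer Demand
Takt = 440 min/day / 134 units/day
Takt = 3.28 min/unit

3.28 min/unit


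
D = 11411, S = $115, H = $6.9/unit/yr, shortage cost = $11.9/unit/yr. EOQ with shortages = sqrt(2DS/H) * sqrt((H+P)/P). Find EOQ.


Formula: EOQ* = sqrt(2DS/H) * sqrt((H+P)/P)
Base EOQ = sqrt(2*11411*115/6.9) = 616.74 units
Correction = sqrt((6.9+11.9)/11.9) = 1.25691
EOQ* = 616.74 * 1.25691 = 775.2 units

775.2 units


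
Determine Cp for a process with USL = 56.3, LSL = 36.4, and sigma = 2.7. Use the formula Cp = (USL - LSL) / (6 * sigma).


Cp = (56.3 - 36.4) / (6 * 2.7)

1.23


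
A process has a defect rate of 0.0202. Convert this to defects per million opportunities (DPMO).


DPMO = defect_rate * 1000000 = 0.0202 * 1000000

20200


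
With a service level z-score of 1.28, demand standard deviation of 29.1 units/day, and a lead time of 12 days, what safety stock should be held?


Formula: SS = z * sigma_d * sqrt(LT)
sqrt(LT) = sqrt(12) = 3.4641
SS = 1.28 * 29.1 * 3.4641
SS = 129.0 units

129.0 units


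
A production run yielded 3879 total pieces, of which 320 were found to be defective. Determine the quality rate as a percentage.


Formula: Quality Rate = Good Pieces / Total Pieces * 100
Good pieces = 3879 - 320 = 3559
QR = 3559 / 3879 * 100 = 91.8%

91.8%


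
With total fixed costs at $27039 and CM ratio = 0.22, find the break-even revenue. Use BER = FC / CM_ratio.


Formula: BER = Fixed Costs / Contribution Margin Ratio
BER = $27039 / 0.22
BER = $122904.55 (to the nearest cent)

$122904.55


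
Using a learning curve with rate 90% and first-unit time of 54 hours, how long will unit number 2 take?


Formula: T_n = T_1 * (learning_rate)^(log2(n)) where learning_rate = rate/100
Doublings = log2(2) = 1
T_n = 54 * 0.9^1
T_n = 54 * 0.9 = 48.6 hours

48.6 hours


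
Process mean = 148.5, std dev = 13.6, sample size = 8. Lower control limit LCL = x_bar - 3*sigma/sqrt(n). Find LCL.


LCL = 148.5 - 3 * 13.6 / sqrt(8)

134.08


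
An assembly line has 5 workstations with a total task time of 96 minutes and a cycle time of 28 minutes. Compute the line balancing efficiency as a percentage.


Formula: Efficiency = Sum of Task Times / (N_stations * CT) * 100
Total station capacity = 5 stations * 28 min = 140 min
Efficiency = 96 / 140 * 100 = 68.6%

68.6%


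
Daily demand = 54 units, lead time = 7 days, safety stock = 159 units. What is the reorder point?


Formula: ROP = (Daily Demand * Lead Time) + Safety Stock
Demand during lead time = 54 * 7 = 378 units
ROP = 378 + 159 = 537 units

537 units


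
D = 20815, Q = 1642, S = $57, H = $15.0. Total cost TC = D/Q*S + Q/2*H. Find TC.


TC = 20815/1642 * 57 + 1642/2 * 15.0

$13037.57


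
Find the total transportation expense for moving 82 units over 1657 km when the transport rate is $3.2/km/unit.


TC = dist * cost * units = 1657 * 3.2 * 82 = $434796.80

$434796.80


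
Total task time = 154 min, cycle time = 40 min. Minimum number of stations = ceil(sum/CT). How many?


Formula: N_min = ceil(Sum of Task Times / Cycle Time)
N_min = ceil(154 min / 40 min) = ceil(3.85)
N_min = 4 stations

4


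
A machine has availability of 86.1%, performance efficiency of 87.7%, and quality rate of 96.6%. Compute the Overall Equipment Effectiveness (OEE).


Formula: OEE = Availability * Performance * Quality / 10000
A * P = 86.1% * 87.7% / 100 = 75.51%
OEE = 75.51% * 96.6% / 100 = 72.9%

72.9%


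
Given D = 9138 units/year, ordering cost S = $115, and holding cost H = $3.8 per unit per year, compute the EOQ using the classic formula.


Formula: EOQ = sqrt(2 * D * S / H)
Numerator: 2 * 9138 * 115 = 2101740
2DS/H = 2101740 / 3.8 = 553089.5
EOQ = sqrt(553089.5) = 743.7 units

743.7 units


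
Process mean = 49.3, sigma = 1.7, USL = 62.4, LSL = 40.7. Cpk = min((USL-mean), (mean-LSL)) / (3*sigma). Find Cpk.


Cpu = (62.4 - 49.3) / (3 * 1.7) = 2.57
Cpl = (49.3 - 40.7) / (3 * 1.7) = 1.69
Cpk = min(2.57, 1.69) = 1.69

1.69


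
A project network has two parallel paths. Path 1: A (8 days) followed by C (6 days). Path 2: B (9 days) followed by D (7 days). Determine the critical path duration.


Path 1 = 8 + 6 = 14 days
Path 2 = 9 + 7 = 16 days
Duration = max(14, 16) = 16 days

16 days


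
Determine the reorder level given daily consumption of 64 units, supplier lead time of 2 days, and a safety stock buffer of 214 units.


Formula: ROP = (Daily Demand * Lead Time) + Safety Stock
Demand during lead time = 64 * 2 = 128 units
ROP = 128 + 214 = 342 units

342 units


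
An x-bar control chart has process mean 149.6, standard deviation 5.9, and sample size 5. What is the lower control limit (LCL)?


LCL = 149.6 - 3 * 5.9 / sqrt(5)

141.68


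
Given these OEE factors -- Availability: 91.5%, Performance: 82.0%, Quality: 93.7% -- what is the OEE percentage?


Formula: OEE = Availability * Performance * Quality / 10000
A * P = 91.5% * 82.0% / 100 = 75.03%
OEE = 75.03% * 93.7% / 100 = 70.3%

70.3%


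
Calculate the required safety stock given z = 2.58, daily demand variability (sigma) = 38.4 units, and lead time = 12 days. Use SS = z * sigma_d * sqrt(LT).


Formula: SS = z * sigma_d * sqrt(LT)
sqrt(LT) = sqrt(12) = 3.4641
SS = 2.58 * 38.4 * 3.4641
SS = 343.2 units

343.2 units


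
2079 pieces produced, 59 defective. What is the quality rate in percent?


Formula: Quality Rate = Good Pieces / Total Pieces * 100
Good pieces = 2079 - 59 = 2020
QR = 2020 / 2079 * 100 = 97.2%

97.2%


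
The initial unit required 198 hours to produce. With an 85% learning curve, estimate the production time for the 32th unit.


Formula: T_n = T_1 * (learning_rate)^(log2(n)) where learning_rate = rate/100
Doublings = log2(32) = 5
T_n = 198 * 0.85^5
T_n = 198 * 0.4437 = 87.9 hours

87.9 hours


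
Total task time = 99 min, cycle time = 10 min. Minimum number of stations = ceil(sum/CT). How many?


Formula: N_min = ceil(Sum of Task Times / Cycle Time)
N_min = ceil(99 min / 10 min) = ceil(9.9)
N_min = 10 stations

10


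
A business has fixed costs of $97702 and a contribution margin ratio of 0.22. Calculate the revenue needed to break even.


Formula: BER = Fixed Costs / Contribution Margin Ratio
BER = $97702 / 0.22
BER = $444100.00 (to the nearest cent)

$444100.00


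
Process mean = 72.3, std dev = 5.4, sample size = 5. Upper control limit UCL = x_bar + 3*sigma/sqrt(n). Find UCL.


UCL = 72.3 + 3 * 5.4 / sqrt(5)

79.54


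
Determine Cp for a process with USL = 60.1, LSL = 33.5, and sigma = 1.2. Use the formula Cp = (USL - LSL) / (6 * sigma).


Cp = (60.1 - 33.5) / (6 * 1.2)

3.69


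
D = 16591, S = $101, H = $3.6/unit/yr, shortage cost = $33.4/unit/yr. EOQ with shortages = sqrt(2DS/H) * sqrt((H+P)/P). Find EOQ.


Formula: EOQ* = sqrt(2DS/H) * sqrt((H+P)/P)
Base EOQ = sqrt(2*16591*101/3.6) = 964.85 units
Correction = sqrt((3.6+33.4)/33.4) = 1.05251
EOQ* = 964.85 * 1.05251 = 1015.5 units

1015.5 units


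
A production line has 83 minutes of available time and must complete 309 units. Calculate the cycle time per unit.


Formula: CT = Available Time / Number of Units
CT = 83 min / 309 units
CT = 0.27 min/unit

0.27 min/unit


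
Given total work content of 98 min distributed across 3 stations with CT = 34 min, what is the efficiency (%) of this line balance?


Formula: Efficiency = Sum of Task Times / (N_stations * CT) * 100
Total station capacity = 3 stations * 34 min = 102 min
Efficiency = 98 / 102 * 100 = 96.1%

96.1%


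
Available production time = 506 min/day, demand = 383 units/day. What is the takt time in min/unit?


Formula: Takt Time = Available Production Time / Customer Demand
Takt = 506 min/day / 383 units/day
Takt = 1.32 min/unit

1.32 min/unit


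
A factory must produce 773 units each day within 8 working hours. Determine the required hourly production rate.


Formula: Production Rate = Daily Demand / Available Hours
Rate = 773 units/day / 8 hours/day
Rate = 96.6 units/hour

96.6 units/hour


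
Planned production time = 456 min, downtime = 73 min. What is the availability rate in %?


Formula: Availability = (Planned Time - Downtime) / Planned Time * 100
Uptime = 456 - 73 = 383 min
Availability = 383 / 456 * 100 = 84.0%

84.0%


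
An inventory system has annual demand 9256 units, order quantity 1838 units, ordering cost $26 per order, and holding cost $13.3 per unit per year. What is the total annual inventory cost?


TC = 9256/1838 * 26 + 1838/2 * 13.3

$12353.63


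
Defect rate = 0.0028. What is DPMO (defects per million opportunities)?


DPMO = defect_rate * 1000000 = 0.0028 * 1000000

2800


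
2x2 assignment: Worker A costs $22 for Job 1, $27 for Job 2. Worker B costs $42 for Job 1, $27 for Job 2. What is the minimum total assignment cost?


Option 1: A->1 + B->2 = $22 + $27 = $49
Option 2: A->2 + B->1 = $27 + $42 = $69
Min cost = min($49, $69) = $49

$49


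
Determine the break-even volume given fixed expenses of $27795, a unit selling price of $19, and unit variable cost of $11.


Formula: BEQ = Fixed Costs / (Price - Variable Cost)
Contribution margin = $19 - $11 = $8/unit
BEQ = ceil($27795 / $8/unit) = ceil(3474.38) = 3475 units

3475 units


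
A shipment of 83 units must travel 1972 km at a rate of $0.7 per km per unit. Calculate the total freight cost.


TC = dist * cost * units = 1972 * 0.7 * 83 = $114573.20

$114573.20


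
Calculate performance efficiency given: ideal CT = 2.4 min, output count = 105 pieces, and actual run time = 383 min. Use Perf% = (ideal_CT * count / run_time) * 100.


Formula: Performance = (Ideal CT * Total Count) / Run Time * 100
Ideal output time = 2.4 * 105 = 252.0 min
Performance = 252.0 / 383 * 100 = 65.8%

65.8%


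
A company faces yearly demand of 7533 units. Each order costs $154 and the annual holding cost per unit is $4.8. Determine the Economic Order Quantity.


Formula: EOQ = sqrt(2 * D * S / H)
Numerator: 2 * 7533 * 154 = 2320164
2DS/H = 2320164 / 4.8 = 483367.5
EOQ = sqrt(483367.5) = 695.2 units

695.2 units


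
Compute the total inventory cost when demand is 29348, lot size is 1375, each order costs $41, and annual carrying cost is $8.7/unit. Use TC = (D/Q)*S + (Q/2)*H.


TC = 29348/1375 * 41 + 1375/2 * 8.7

$6856.35


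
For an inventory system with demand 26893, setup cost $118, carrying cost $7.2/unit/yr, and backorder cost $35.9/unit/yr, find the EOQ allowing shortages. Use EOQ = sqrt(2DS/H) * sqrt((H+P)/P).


Formula: EOQ* = sqrt(2DS/H) * sqrt((H+P)/P)
Base EOQ = sqrt(2*26893*118/7.2) = 938.88 units
Correction = sqrt((7.2+35.9)/35.9) = 1.0957
EOQ* = 938.88 * 1.0957 = 1028.7 units

1028.7 units


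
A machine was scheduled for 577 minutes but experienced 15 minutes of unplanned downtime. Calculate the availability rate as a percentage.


Formula: Availability = (Planned Time - Downtime) / Planned Time * 100
Uptime = 577 - 15 = 562 min
Availability = 562 / 577 * 100 = 97.4%

97.4%


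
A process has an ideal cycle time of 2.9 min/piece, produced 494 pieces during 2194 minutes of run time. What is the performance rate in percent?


Formula: Performance = (Ideal CT * Total Count) / Run Time * 100
Ideal output time = 2.9 * 494 = 1432.6 min
Performance = 1432.6 / 2194 * 100 = 65.3%

65.3%


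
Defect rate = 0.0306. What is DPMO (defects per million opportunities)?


DPMO = defect_rate * 1000000 = 0.0306 * 1000000

30600


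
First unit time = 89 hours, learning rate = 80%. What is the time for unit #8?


Formula: T_n = T_1 * (learning_rate)^(log2(n)) where learning_rate = rate/100
Doublings = log2(8) = 3
T_n = 89 * 0.8^3
T_n = 89 * 0.512 = 45.6 hours

45.6 hours


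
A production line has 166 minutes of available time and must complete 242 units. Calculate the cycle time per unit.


Formula: CT = Available Time / Number of Units
CT = 166 min / 242 units
CT = 0.69 min/unit

0.69 min/unit


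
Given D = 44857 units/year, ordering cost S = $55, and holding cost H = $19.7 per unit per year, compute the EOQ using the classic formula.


Formula: EOQ = sqrt(2 * D * S / H)
Numerator: 2 * 44857 * 55 = 4934270
2DS/H = 4934270 / 19.7 = 250470.6
EOQ = sqrt(250470.6) = 500.5 units

500.5 units


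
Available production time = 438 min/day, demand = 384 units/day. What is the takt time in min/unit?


Formula: Takt Time = Available Production Time / Customer Demand
Takt = 438 min/day / 384 units/day
Takt = 1.14 min/unit

1.14 min/unit


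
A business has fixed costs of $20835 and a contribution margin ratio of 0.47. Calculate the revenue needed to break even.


Formula: BER = Fixed Costs / Contribution Margin Ratio
BER = $20835 / 0.47
BER = $44329.79 (to the nearest cent)

$44329.79


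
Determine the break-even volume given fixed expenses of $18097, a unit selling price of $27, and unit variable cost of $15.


Formula: BEQ = Fixed Costs / (Price - Variable Cost)
Contribution margin = $27 - $15 = $12/unit
BEQ = ceil($18097 / $12/unit) = ceil(1508.08) = 1509 units

1509 units


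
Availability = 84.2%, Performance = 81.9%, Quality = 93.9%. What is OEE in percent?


Formula: OEE = Availability * Performance * Quality / 10000
A * P = 84.2% * 81.9% / 100 = 68.96%
OEE = 68.96% * 93.9% / 100 = 64.8%

64.8%


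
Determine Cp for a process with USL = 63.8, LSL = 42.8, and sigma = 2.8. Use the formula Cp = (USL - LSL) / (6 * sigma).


Cp = (63.8 - 42.8) / (6 * 2.8)

1.25


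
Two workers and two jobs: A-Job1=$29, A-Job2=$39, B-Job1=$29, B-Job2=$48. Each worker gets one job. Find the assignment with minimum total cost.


Option 1: A->1 + B->2 = $29 + $48 = $77
Option 2: A->2 + B->1 = $39 + $29 = $68
Min cost = min($77, $68) = $68

$68


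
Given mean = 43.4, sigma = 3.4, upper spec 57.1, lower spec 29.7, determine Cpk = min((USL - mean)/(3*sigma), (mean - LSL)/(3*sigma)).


Cpu = (57.1 - 43.4) / (3 * 3.4) = 1.34
Cpl = (43.4 - 29.7) / (3 * 3.4) = 1.34
Cpk = min(1.34, 1.34) = 1.34

1.34


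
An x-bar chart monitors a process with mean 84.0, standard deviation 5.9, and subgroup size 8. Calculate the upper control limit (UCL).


UCL = 84.0 + 3 * 5.9 / sqrt(8)

90.26


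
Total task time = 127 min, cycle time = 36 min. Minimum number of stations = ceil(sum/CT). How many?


Formula: N_min = ceil(Sum of Task Times / Cycle Time)
N_min = ceil(127 min / 36 min) = ceil(3.5278)
N_min = 4 stations

4


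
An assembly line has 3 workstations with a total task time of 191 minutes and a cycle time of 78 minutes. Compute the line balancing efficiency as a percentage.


Formula: Efficiency = Sum of Task Times / (N_stations * CT) * 100
Total station capacity = 3 stations * 78 min = 234 min
Efficiency = 191 / 234 * 100 = 81.6%

81.6%


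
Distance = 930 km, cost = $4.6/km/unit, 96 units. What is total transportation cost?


TC = dist * cost * units = 930 * 4.6 * 96 = $410688.00

$410688.00


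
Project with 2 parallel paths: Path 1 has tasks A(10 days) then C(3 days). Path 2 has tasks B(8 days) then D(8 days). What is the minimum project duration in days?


Path 1 = 10 + 3 = 13 days
Path 2 = 8 + 8 = 16 days
Duration = max(13, 16) = 16 days

16 days


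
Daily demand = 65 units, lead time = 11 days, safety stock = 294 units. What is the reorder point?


Formula: ROP = (Daily Demand * Lead Time) + Safety Stock
Demand during lead time = 65 * 11 = 715 units
ROP = 715 + 294 = 1009 units

1009 units


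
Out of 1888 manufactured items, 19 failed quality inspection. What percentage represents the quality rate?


Formula: Quality Rate = Good Pieces / Total Pieces * 100
Good pieces = 1888 - 19 = 1869
QR = 1869 / 1888 * 100 = 99.0%

99.0%


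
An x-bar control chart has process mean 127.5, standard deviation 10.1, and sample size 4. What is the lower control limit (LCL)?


LCL = 127.5 - 3 * 10.1 / sqrt(4)

112.35


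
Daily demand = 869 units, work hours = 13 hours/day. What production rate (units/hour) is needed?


Formula: Production Rate = Daily Demand / Available Hours
Rate = 869 units/day / 13 hours/day
Rate = 66.8 units/hour

66.8 units/hour


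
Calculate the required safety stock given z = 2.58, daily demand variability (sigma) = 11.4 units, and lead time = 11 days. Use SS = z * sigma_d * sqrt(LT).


Formula: SS = z * sigma_d * sqrt(LT)
sqrt(LT) = sqrt(11) = 3.3166
SS = 2.58 * 11.4 * 3.3166
SS = 97.5 units

97.5 units


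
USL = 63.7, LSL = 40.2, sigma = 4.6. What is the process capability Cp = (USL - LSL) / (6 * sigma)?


Cp = (63.7 - 40.2) / (6 * 4.6)

0.85


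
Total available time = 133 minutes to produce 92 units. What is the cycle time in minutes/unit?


Formula: CT = Available Time / Number of Units
CT = 133 min / 92 units
CT = 1.45 min/unit

1.45 min/unit


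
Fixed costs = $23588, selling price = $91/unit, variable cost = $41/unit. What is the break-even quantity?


Formula: BEQ = Fixed Costs / (Price - Variable Cost)
Contribution margin = $91 - $41 = $50/unit
BEQ = ceil($23588 / $50/unit) = ceil(471.76) = 472 units

472 units


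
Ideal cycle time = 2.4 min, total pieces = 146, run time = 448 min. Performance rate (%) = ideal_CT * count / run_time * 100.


Formula: Performance = (Ideal CT * Total Count) / Run Time * 100
Ideal output time = 2.4 * 146 = 350.4 min
Performance = 350.4 / 448 * 100 = 78.2%

78.2%


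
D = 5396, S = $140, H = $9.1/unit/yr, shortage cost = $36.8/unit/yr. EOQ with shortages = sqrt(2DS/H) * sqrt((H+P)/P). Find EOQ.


Formula: EOQ* = sqrt(2DS/H) * sqrt((H+P)/P)
Base EOQ = sqrt(2*5396*140/9.1) = 407.47 units
Correction = sqrt((9.1+36.8)/36.8) = 1.11682
EOQ* = 407.47 * 1.11682 = 455.1 units

455.1 units


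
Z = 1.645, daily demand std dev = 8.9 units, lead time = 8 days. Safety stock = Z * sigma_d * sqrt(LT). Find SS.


Formula: SS = z * sigma_d * sqrt(LT)
sqrt(LT) = sqrt(8) = 2.8284
SS = 1.645 * 8.9 * 2.8284
SS = 41.4 units

41.4 units


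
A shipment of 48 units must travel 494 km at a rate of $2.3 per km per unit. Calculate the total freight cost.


TC = dist * cost * units = 494 * 2.3 * 48 = $54537.60

$54537.60


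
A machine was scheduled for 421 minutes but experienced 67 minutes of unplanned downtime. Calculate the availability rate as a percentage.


Formula: Availability = (Planned Time - Downtime) / Planned Time * 100
Uptime = 421 - 67 = 354 min
Availability = 354 / 421 * 100 = 84.1%

84.1%


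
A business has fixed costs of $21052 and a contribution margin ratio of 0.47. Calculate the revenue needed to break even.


Formula: BER = Fixed Costs / Contribution Margin Ratio
BER = $21052 / 0.47
BER = $44791.49 (to the nearest cent)

$44791.49


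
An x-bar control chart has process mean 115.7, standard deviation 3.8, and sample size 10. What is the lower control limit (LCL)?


LCL = 115.7 - 3 * 3.8 / sqrt(10)

112.1


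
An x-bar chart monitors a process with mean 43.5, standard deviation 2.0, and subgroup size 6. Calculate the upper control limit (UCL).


UCL = 43.5 + 3 * 2.0 / sqrt(6)

45.95


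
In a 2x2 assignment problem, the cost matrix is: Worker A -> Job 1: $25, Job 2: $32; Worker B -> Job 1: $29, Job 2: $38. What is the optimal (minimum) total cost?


Option 1: A->1 + B->2 = $25 + $38 = $63
Option 2: A->2 + B->1 = $32 + $29 = $61
Min cost = min($63, $61) = $61

$61


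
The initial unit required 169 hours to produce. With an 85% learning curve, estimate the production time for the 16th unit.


Formula: T_n = T_1 * (learning_rate)^(log2(n)) where learning_rate = rate/100
Doublings = log2(16) = 4
T_n = 169 * 0.85^4
T_n = 169 * 0.522 = 88.2 hours

88.2 hours


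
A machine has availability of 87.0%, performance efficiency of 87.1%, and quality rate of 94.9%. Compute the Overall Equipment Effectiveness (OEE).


Formula: OEE = Availability * Performance * Quality / 10000
A * P = 87.0% * 87.1% / 100 = 75.78%
OEE = 75.78% * 94.9% / 100 = 71.9%

71.9%


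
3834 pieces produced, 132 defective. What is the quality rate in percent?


Formula: Quality Rate = Good Pieces / Total Pieces * 100
Good pieces = 3834 - 132 = 3702
QR = 3702 / 3834 * 100 = 96.6%

96.6%


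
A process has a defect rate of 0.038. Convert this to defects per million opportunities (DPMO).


DPMO = defect_rate * 1000000 = 0.038 * 1000000

38000


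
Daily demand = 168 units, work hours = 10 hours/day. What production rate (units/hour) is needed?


Formula: Production Rate = Daily Demand / Available Hours
Rate = 168 units/day / 10 hours/day
Rate = 16.8 units/hour

16.8 units/hour


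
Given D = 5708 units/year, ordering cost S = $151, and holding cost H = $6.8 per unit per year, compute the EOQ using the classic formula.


Formula: EOQ = sqrt(2 * D * S / H)
Numerator: 2 * 5708 * 151 = 1723816
2DS/H = 1723816 / 6.8 = 253502.4
EOQ = sqrt(253502.4) = 503.5 units

503.5 units


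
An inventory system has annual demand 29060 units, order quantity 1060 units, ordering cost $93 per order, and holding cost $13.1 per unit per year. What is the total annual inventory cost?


TC = 29060/1060 * 93 + 1060/2 * 13.1

$9492.60


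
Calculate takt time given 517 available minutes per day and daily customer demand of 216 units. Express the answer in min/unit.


Formula: Takt Time = Available Production Time / Customer Demand
Takt = 517 min/day / 216 units/day
Takt = 2.39 min/unit

2.39 min/unit


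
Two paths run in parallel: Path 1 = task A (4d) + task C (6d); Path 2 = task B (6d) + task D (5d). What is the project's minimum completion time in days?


Path 1 = 4 + 6 = 10 days
Path 2 = 6 + 5 = 11 days
Duration = max(10, 11) = 11 days

11 days


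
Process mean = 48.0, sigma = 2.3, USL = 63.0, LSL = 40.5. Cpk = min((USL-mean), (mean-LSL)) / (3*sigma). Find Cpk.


Cpu = (63.0 - 48.0) / (3 * 2.3) = 2.17
Cpl = (48.0 - 40.5) / (3 * 2.3) = 1.09
Cpk = min(2.17, 1.09) = 1.09

1.09


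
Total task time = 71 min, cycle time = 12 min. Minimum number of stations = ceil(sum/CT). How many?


Formula: N_min = ceil(Sum of Task Times / Cycle Time)
N_min = ceil(71 min / 12 min) = ceil(5.9167)
N_min = 6 stations

6


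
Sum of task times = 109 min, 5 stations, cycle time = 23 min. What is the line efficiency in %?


Formula: Efficiency = Sum of Task Times / (N_stations * CT) * 100
Total station capacity = 5 stations * 23 min = 115 min
Efficiency = 109 / 115 * 100 = 94.8%

94.8%


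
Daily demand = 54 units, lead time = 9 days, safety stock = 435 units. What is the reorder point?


Formula: ROP = (Daily Demand * Lead Time) + Safety Stock
Demand during lead time = 54 * 9 = 486 units
ROP = 486 + 435 = 921 units

921 units


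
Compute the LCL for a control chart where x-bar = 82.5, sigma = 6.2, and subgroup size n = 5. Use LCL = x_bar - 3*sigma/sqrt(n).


LCL = 82.5 - 3 * 6.2 / sqrt(5)

74.18


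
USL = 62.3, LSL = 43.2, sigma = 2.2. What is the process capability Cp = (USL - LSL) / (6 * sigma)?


Cp = (62.3 - 43.2) / (6 * 2.2)

1.45


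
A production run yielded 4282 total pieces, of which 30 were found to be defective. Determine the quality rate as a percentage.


Formula: Quality Rate = Good Pieces / Total Pieces * 100
Good pieces = 4282 - 30 = 4252
QR = 4252 / 4282 * 100 = 99.3%

99.3%


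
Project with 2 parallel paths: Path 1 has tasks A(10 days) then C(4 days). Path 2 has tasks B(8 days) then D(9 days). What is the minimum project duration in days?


Path 1 = 10 + 4 = 14 days
Path 2 = 8 + 9 = 17 days
Duration = max(14, 17) = 17 days

17 days


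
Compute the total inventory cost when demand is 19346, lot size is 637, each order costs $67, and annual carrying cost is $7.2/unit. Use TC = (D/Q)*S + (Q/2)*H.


TC = 19346/637 * 67 + 637/2 * 7.2

$4328.02


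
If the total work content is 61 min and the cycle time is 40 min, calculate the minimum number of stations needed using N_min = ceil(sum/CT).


Formula: N_min = ceil(Sum of Task Times / Cycle Time)
N_min = ceil(61 min / 40 min) = ceil(1.525)
N_min = 2 stations

2


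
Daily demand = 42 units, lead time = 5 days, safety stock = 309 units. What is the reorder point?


Formula: ROP = (Daily Demand * Lead Time) + Safety Stock
Demand during lead time = 42 * 5 = 210 units
ROP = 210 + 309 = 519 units

519 units


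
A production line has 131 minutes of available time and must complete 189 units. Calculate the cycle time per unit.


Formula: CT = Available Time / Number of Units
CT = 131 min / 189 units
CT = 0.69 min/unit

0.69 min/unit


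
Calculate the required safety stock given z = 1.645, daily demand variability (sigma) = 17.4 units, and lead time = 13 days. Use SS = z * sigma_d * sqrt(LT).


Formula: SS = z * sigma_d * sqrt(LT)
sqrt(LT) = sqrt(13) = 3.6056
SS = 1.645 * 17.4 * 3.6056
SS = 103.2 units

103.2 units


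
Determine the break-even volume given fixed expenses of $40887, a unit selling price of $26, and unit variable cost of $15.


Formula: BEQ = Fixed Costs / (Price - Variable Cost)
Contribution margin = $26 - $15 = $11/unit
BEQ = ceil($40887 / $11/unit) = ceil(3717.0) = 3717 units

3717 units


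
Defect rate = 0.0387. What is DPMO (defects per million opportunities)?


DPMO = defect_rate * 1000000 = 0.0387 * 1000000

38700


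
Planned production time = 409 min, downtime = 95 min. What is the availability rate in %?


Formula: Availability = (Planned Time - Downtime) / Planned Time * 100
Uptime = 409 - 95 = 314 min
Availability = 314 / 409 * 100 = 76.8%

76.8%


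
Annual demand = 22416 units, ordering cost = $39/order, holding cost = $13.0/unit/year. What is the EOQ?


Formula: EOQ = sqrt(2 * D * S / H)
Numerator: 2 * 22416 * 39 = 1748448
2DS/H = 1748448 / 13.0 = 134496.0
EOQ = sqrt(134496.0) = 366.7 units

366.7 units


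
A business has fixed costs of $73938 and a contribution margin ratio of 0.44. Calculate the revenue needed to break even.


Formula: BER = Fixed Costs / Contribution Margin Ratio
BER = $73938 / 0.44
BER = $168040.91 (to the nearest cent)

$168040.91


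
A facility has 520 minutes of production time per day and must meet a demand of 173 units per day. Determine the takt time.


Formula: Takt Time = Available Production Time / Customer Demand
Takt = 520 min/day / 173 units/day
Takt = 3.01 min/unit

3.01 min/unit


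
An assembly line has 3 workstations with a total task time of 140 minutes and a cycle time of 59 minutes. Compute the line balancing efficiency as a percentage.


Formula: Efficiency = Sum of Task Times / (N_stations * CT) * 100
Total station capacity = 3 stations * 59 min = 177 min
Efficiency = 140 / 177 * 100 = 79.1%

79.1%
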